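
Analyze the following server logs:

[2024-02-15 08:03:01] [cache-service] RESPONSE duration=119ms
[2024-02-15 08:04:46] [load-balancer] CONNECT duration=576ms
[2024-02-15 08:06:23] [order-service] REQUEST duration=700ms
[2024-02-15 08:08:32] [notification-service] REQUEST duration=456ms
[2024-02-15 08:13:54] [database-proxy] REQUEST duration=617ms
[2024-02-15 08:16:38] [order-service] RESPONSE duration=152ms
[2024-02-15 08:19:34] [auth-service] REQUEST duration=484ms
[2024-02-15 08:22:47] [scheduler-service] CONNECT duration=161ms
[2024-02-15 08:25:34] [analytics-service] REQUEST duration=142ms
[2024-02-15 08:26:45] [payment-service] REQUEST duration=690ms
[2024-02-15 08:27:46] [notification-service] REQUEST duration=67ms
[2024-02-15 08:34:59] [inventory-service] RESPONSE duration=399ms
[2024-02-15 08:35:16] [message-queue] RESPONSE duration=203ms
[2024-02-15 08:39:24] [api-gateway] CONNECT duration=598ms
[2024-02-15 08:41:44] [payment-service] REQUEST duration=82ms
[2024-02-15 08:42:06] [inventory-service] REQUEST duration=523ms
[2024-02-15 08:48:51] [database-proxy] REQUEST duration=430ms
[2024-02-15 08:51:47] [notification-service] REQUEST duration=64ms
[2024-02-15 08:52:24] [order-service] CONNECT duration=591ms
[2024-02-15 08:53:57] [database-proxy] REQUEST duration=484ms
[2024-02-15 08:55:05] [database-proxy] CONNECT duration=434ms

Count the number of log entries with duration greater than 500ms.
7

To count timeouts:

1. Threshold: 500ms
2. Extract duration from each log entry
3. Count entries where duration > 500
4. Timeout count: 7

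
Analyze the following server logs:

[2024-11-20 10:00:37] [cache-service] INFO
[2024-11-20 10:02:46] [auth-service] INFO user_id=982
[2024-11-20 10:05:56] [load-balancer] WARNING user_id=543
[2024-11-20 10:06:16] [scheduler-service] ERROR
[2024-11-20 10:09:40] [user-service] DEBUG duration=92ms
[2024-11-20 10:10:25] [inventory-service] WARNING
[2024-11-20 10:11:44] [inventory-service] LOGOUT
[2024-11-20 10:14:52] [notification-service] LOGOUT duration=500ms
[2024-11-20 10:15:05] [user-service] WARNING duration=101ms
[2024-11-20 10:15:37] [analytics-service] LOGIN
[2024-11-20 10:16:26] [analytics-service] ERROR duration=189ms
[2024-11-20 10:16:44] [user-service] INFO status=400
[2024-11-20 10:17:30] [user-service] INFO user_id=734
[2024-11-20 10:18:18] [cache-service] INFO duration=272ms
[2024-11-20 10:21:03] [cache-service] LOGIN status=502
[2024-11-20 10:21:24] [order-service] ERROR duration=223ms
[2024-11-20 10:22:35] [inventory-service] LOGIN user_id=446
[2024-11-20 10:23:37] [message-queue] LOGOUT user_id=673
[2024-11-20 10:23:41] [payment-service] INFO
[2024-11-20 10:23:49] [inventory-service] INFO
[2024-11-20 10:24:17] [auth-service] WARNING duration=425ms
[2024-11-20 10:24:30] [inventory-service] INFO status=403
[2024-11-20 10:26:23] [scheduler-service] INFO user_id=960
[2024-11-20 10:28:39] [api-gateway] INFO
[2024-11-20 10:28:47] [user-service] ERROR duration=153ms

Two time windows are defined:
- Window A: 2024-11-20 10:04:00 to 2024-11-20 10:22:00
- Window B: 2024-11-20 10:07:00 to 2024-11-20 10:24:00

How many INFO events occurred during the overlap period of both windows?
3

To find overlap events:

1. Window A: 2024-11-20 10:04:00 to 2024-11-20 10:22:00
2. Window B: 2024-11-20 10:07:00 to 2024-11-20 10:24:00
3. Overlap period: 2024-11-20 10:07:00 to 2024-11-20 10:22:00
4. Count INFO events in overlap: 3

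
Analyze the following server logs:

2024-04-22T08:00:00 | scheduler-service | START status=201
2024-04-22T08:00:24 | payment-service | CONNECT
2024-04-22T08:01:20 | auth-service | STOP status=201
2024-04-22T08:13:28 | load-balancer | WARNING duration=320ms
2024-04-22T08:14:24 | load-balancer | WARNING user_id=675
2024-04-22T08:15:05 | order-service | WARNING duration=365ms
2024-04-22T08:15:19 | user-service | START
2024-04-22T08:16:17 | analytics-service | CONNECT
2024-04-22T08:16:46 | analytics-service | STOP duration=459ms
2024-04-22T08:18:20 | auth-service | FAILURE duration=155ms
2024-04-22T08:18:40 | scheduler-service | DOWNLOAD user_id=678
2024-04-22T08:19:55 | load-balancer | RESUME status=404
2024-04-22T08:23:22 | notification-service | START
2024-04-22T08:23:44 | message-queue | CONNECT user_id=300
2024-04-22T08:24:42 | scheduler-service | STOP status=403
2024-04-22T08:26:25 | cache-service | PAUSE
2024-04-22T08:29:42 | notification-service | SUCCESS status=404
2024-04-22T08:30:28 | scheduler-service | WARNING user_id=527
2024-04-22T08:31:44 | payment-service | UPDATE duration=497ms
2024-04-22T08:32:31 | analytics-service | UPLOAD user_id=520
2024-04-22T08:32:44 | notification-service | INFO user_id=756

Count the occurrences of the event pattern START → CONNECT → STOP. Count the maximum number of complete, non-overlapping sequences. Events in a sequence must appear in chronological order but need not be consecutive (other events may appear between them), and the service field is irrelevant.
3

To count sequences:

1. Look for pattern: START → CONNECT → STOP
2. Greedily scan the log in chronological order, matching each sequence element in turn (ignoring service)
3. Each time the full pattern completes, increment the count and restart matching from the next event
4. Complete non-overlapping sequences found: 3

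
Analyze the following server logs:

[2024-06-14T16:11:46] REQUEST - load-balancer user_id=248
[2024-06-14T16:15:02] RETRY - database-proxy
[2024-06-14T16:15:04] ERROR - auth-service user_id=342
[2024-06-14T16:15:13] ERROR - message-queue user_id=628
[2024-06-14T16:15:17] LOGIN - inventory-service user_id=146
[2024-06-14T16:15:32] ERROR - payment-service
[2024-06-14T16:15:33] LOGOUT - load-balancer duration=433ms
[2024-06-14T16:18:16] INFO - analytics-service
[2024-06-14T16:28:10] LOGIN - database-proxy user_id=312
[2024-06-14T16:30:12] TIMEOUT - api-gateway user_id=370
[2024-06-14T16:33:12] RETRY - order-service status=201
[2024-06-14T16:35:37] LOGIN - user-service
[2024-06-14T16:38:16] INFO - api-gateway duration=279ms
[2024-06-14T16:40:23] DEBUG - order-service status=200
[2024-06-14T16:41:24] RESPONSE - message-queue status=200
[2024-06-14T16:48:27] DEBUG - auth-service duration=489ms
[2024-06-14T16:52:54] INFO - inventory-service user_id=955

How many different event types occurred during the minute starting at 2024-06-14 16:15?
4

To count unique event types:

1. Filter events in the minute starting at 2024-06-14 16:15
2. Extract event types from matching entries
3. Count unique types: 4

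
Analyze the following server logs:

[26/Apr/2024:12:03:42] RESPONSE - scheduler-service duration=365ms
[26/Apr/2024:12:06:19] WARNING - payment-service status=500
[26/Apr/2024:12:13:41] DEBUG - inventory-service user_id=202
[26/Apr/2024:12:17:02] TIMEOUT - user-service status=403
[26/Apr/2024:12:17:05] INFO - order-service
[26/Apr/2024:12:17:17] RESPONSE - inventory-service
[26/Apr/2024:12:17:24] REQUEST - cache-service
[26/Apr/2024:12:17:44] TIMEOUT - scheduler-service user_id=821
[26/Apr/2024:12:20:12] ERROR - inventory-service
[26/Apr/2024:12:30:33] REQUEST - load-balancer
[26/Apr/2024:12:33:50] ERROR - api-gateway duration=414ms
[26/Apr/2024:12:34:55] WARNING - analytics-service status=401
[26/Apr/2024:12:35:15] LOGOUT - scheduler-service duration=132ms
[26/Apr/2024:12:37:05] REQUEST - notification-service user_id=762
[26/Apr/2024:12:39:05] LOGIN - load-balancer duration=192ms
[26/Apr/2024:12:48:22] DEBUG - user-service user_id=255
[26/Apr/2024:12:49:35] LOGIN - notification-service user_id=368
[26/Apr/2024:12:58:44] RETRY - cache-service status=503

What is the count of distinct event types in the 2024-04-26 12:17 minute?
4

To count unique event types:

1. Filter events in the minute starting at 2024-04-26 12:17
2. Extract event types from matching entries
3. Count unique types: 4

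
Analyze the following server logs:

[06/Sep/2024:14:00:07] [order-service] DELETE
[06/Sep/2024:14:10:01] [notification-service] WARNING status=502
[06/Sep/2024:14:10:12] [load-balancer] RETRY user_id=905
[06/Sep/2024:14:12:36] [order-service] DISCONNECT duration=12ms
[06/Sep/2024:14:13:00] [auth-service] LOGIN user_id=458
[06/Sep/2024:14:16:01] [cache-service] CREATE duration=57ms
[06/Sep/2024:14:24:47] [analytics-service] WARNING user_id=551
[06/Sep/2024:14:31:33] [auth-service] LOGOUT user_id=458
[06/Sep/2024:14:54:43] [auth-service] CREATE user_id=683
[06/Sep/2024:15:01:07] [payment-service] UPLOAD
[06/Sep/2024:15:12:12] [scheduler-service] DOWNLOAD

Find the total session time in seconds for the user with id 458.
1113

To calculate session duration:

1. Find LOGIN event for user_id=458: 06/Sep/2024:14:13:00
2. Find LOGOUT event for user_id=458: 06/Sep/2024:14:31:33
3. Session duration: 06/Sep/2024:14:31:33 - 06/Sep/2024:14:13:00 = 1113 seconds (18 minutes)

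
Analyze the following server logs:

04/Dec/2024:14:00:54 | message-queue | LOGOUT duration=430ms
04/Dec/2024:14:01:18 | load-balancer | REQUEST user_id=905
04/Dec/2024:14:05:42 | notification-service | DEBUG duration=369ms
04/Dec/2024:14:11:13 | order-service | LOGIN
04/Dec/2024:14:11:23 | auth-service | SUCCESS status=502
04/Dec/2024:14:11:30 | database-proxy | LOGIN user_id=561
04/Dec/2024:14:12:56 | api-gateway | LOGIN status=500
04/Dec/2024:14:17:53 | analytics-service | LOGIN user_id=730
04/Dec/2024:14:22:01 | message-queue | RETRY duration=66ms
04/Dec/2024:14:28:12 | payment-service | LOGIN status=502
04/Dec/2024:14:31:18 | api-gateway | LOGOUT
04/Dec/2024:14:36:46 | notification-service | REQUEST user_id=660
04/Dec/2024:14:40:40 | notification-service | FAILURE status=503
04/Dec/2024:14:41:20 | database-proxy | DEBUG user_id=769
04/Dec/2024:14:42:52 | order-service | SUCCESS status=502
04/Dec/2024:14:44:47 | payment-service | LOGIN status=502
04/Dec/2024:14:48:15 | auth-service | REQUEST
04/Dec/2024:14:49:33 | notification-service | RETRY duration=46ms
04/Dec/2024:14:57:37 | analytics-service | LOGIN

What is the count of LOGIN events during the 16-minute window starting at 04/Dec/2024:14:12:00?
2

To count events in the time window:

1. Window boundaries: 04/Dec/2024:14:12:00 to 04/Dec/2024:14:28:00
2. Filter for LOGIN events within this window
3. Count matching events: 2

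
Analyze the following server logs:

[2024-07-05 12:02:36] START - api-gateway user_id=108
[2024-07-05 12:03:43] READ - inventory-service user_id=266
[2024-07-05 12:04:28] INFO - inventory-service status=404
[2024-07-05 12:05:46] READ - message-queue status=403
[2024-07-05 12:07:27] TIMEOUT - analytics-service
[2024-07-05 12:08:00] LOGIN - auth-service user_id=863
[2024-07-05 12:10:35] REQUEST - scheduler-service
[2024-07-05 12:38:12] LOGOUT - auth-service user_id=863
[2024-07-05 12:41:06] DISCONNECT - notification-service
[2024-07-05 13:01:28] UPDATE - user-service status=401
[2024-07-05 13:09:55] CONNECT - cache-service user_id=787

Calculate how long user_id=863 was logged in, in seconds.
1812

To calculate session duration:

1. Find LOGIN event for user_id=863: 2024-07-05 12:08:00
2. Find LOGOUT event for user_id=863: 2024-07-05 12:38:12
3. Session duration: 2024-07-05 12:38:12 - 2024-07-05 12:08:00 = 1812 seconds (30 minutes)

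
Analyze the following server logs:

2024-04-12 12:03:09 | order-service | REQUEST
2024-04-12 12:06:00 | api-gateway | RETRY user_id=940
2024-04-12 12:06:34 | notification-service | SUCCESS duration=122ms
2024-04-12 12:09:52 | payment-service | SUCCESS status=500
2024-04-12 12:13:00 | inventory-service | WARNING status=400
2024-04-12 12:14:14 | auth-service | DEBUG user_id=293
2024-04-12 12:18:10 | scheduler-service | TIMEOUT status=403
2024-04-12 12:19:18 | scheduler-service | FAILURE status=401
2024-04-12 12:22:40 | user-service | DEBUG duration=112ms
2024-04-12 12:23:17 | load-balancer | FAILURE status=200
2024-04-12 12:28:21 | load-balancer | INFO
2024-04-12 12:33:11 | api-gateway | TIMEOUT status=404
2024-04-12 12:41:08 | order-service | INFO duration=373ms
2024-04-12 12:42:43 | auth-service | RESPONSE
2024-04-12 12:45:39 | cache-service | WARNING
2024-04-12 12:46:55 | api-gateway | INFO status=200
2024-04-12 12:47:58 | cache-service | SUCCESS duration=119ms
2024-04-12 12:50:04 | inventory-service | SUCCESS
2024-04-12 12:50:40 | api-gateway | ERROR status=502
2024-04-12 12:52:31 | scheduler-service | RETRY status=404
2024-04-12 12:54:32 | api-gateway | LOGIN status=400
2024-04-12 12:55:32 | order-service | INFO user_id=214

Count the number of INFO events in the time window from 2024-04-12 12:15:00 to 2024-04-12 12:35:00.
1

To count events in the time window:

1. Window boundaries: 2024-04-12 12:15:00 to 2024-04-12 12:35:00
2. Filter for INFO events within this window
3. Count matching events: 1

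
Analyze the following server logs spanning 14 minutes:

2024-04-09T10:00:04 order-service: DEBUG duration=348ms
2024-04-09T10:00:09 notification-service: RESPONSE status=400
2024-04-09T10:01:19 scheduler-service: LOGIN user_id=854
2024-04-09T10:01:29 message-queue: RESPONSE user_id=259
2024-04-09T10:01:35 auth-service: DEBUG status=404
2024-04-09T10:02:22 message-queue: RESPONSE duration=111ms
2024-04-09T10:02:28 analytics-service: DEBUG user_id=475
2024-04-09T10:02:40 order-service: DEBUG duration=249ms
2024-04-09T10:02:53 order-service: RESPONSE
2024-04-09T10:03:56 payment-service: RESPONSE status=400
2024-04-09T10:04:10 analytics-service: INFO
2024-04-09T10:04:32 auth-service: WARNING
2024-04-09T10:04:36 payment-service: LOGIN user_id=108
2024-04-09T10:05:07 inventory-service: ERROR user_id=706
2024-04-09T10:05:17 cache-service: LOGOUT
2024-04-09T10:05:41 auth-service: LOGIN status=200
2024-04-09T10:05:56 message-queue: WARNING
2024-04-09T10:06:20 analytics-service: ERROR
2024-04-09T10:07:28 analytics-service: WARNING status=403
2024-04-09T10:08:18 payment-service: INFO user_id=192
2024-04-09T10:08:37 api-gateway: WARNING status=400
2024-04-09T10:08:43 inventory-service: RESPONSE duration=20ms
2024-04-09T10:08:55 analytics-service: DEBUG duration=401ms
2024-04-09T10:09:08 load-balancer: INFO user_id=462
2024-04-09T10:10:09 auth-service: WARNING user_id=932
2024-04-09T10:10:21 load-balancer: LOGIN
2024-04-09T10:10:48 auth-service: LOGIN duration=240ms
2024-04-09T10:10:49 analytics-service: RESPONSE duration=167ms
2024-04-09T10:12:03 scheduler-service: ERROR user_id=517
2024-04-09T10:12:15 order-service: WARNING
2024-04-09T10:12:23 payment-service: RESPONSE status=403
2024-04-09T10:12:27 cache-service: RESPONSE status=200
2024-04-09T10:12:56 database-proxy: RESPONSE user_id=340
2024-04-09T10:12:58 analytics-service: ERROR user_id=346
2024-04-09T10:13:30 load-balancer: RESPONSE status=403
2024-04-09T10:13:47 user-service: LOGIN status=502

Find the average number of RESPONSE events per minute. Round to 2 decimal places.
0.79

To calculate the rate:

1. Count total RESPONSE events: 11
2. Total time period: 14 minutes
3. Rate = 11 / 14 = 0.79 events per minute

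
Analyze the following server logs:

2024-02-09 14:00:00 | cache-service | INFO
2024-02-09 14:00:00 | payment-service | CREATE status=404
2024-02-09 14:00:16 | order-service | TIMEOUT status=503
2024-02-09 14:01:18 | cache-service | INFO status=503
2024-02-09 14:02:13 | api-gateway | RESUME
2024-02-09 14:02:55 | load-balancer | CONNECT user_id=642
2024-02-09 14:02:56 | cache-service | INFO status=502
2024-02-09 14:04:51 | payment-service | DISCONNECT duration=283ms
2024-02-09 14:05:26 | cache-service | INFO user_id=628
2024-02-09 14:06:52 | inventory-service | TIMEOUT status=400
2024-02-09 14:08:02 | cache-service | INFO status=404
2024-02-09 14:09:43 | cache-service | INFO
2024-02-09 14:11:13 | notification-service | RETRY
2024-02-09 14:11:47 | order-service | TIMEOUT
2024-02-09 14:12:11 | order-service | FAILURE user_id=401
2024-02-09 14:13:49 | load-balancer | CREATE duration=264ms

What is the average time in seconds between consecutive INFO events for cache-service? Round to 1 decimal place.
116.6

To calculate average interval:

1. Find all INFO events for cache-service in order
2. Calculate time gaps between consecutive events
3. Compute mean of gaps: 583 / 5 = 116.6 seconds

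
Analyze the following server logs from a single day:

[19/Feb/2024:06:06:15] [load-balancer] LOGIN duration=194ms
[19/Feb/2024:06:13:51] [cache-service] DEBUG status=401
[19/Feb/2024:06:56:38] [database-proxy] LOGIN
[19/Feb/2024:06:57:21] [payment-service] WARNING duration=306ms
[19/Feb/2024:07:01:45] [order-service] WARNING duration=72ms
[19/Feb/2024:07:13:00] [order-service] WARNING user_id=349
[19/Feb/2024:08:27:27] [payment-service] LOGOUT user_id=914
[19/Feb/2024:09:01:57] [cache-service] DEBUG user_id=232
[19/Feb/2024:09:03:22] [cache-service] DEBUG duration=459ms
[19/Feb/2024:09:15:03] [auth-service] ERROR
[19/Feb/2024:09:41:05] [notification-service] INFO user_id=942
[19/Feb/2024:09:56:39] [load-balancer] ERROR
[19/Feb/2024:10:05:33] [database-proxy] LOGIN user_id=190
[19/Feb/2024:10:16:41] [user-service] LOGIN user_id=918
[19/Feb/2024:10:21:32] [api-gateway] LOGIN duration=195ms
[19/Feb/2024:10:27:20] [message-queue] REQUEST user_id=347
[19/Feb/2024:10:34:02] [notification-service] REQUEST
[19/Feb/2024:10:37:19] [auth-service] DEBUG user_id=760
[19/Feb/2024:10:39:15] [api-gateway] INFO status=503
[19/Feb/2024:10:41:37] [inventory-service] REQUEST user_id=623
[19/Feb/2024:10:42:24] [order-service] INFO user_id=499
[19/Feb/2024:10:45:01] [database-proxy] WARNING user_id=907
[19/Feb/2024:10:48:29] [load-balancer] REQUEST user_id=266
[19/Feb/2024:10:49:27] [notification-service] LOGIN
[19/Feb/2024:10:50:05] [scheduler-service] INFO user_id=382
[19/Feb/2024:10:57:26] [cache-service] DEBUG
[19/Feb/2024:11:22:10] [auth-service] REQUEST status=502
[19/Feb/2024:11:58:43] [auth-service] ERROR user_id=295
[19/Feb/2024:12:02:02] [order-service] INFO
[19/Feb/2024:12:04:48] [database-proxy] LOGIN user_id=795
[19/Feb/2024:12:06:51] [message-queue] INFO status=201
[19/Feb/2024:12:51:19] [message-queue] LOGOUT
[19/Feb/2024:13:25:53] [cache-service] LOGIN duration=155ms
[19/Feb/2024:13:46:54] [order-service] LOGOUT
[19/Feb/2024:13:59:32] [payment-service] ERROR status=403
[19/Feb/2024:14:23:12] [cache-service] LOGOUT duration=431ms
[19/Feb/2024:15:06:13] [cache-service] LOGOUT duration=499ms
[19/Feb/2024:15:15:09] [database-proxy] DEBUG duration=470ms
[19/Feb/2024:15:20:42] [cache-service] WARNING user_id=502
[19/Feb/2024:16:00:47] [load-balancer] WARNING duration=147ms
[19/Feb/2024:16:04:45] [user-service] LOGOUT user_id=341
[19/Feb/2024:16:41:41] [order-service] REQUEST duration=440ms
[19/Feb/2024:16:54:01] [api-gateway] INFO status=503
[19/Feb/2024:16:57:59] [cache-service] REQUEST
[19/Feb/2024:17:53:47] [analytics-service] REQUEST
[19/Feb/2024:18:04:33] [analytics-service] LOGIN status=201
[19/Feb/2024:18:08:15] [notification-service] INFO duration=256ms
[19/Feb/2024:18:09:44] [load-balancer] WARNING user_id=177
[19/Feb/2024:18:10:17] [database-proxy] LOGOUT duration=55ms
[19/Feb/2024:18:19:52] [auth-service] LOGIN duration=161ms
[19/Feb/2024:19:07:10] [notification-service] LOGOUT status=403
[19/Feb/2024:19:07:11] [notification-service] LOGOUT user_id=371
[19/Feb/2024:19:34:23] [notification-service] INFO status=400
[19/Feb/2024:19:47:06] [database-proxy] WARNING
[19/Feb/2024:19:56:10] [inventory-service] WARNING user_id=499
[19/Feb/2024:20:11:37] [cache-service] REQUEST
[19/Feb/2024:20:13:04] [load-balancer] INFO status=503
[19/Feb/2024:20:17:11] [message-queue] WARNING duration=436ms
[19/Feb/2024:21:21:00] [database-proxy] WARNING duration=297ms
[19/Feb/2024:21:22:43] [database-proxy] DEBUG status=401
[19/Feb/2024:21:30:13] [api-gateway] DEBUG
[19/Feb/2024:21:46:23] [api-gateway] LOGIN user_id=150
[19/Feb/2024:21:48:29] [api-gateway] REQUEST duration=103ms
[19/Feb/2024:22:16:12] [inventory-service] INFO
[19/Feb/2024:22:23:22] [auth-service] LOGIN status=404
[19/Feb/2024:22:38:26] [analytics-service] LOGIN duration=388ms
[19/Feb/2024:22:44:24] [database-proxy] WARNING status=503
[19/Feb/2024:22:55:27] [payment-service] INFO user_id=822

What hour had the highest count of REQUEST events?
10

To find the peak hour:

1. Group all REQUEST events by hour
2. Count events in each hour
3. Find hour with maximum count
4. Peak hour: 10 (with 4 events)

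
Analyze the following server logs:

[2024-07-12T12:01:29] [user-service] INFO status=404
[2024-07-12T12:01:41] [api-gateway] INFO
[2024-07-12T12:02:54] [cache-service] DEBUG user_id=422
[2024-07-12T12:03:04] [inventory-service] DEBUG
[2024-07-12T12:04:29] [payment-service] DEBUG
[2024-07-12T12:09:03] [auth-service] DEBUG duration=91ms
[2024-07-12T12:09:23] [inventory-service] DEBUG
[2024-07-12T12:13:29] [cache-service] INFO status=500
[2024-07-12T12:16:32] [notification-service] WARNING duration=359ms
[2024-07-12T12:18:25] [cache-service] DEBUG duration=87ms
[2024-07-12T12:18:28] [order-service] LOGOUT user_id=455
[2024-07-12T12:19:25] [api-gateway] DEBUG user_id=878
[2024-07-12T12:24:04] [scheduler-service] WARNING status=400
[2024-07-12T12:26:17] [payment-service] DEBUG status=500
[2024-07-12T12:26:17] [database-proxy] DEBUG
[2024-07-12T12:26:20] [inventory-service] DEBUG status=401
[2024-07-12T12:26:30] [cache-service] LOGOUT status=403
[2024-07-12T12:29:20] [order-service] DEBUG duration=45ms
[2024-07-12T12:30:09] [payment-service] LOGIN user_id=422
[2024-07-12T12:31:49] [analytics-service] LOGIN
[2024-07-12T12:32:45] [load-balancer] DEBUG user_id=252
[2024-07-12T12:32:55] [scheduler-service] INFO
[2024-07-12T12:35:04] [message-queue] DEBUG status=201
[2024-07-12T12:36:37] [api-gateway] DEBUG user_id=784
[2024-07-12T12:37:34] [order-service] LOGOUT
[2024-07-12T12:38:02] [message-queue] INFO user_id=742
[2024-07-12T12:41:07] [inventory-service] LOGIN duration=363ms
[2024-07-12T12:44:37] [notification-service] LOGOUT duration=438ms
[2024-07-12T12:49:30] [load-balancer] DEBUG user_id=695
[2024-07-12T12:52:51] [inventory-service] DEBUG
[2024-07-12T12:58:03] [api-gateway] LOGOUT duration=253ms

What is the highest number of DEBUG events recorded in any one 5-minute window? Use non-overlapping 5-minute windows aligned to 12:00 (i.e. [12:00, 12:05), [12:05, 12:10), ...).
4

To find the burst window:

1. Divide the log period into non-overlapping 5-minute windows starting at 12:00
2. Count DEBUG events in each window
3. Find the window with maximum count
4. Maximum events in a window: 4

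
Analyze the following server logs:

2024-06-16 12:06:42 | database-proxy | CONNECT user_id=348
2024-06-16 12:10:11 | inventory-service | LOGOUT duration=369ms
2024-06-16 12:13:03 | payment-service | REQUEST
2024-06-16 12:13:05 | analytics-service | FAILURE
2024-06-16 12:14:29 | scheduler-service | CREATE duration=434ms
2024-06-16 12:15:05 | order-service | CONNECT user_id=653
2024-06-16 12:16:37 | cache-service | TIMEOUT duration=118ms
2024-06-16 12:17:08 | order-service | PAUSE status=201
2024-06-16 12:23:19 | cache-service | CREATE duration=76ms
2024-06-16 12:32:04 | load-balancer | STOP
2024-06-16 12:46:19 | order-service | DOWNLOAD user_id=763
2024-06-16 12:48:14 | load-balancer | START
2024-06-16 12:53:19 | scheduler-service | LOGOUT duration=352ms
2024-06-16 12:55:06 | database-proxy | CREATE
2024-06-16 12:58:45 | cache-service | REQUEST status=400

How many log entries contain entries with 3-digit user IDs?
3

To find matching entries:

1. Pattern to match: entries with 3-digit user IDs
2. Scan each log entry for the pattern
3. Count matches: 3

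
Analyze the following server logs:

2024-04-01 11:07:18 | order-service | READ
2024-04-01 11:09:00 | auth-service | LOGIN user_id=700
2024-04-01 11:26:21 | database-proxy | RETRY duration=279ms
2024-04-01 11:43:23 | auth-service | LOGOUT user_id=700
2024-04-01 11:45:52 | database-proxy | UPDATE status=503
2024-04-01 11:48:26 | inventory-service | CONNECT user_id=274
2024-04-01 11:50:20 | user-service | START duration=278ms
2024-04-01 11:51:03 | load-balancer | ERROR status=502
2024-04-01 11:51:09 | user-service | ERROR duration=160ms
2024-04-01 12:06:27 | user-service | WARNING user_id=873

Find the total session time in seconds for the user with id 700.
2063

To calculate session duration:

1. Find LOGIN event for user_id=700: 2024-04-01 11:09:00
2. Find LOGOUT event for user_id=700: 2024-04-01 11:43:23
3. Session duration: 2024-04-01 11:43:23 - 2024-04-01 11:09:00 = 2063 seconds (34 minutes)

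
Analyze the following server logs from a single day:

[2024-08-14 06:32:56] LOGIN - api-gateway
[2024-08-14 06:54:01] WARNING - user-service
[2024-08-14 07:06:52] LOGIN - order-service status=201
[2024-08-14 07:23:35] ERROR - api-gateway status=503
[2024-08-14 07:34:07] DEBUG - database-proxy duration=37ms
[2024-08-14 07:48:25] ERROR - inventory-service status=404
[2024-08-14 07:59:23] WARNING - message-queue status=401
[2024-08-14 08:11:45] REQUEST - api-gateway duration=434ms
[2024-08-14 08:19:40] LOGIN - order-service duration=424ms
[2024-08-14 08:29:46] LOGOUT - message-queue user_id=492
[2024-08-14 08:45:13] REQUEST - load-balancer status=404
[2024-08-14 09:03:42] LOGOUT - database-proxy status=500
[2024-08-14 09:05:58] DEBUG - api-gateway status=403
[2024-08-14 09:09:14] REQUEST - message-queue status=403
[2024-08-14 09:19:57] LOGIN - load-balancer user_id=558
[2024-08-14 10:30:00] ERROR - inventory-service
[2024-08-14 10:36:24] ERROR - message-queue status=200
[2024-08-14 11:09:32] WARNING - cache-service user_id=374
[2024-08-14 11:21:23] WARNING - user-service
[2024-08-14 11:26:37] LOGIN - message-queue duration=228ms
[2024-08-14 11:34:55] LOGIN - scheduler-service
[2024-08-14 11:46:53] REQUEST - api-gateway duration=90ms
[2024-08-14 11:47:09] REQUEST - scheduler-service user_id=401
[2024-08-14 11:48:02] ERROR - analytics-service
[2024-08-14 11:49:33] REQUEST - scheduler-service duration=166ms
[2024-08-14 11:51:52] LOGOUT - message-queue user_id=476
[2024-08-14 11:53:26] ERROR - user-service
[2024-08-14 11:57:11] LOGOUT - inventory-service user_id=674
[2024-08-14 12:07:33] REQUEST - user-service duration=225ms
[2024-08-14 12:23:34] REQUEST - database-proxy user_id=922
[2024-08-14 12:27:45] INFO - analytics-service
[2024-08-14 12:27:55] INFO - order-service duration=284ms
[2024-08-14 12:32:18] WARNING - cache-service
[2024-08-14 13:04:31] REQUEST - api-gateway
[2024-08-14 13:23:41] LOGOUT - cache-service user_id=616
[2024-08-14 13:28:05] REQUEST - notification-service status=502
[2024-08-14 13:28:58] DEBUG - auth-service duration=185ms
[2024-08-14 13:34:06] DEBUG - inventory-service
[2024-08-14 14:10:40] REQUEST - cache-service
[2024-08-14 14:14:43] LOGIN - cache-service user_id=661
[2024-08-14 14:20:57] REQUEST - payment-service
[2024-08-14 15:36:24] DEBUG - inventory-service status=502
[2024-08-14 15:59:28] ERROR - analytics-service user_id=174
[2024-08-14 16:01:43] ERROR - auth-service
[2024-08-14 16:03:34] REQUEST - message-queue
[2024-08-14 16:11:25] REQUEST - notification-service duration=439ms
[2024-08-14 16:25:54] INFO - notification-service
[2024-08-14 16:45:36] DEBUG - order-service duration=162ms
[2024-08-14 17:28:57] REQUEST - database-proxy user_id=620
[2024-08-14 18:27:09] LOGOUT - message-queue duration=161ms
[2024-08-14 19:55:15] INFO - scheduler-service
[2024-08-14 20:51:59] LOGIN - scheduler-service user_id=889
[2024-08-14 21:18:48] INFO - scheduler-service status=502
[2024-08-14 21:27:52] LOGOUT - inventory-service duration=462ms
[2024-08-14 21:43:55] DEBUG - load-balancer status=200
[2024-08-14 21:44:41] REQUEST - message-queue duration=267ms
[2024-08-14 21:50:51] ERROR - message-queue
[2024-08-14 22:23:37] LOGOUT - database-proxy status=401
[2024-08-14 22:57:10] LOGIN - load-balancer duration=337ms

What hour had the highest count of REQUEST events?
11

To find the peak hour:

1. Group all REQUEST events by hour
2. Count events in each hour
3. Find hour with maximum count
4. Peak hour: 11 (with 3 events)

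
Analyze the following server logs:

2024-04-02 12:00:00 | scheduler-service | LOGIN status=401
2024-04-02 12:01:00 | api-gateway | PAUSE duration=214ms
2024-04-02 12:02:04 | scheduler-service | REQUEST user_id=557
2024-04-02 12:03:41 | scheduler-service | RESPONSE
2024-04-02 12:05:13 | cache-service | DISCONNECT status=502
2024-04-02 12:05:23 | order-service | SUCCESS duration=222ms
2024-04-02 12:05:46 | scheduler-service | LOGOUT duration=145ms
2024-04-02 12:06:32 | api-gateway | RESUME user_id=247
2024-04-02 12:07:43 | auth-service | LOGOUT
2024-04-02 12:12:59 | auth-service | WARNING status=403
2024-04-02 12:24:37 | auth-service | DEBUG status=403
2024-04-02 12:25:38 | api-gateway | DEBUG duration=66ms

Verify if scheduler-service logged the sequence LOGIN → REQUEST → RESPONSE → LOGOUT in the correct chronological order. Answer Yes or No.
Yes

To verify sequence order:

1. Find all events in sequence LOGIN → REQUEST → RESPONSE → LOGOUT for scheduler-service
2. Extract their timestamps
3. Check if timestamps are in ascending order
4. Result: Yes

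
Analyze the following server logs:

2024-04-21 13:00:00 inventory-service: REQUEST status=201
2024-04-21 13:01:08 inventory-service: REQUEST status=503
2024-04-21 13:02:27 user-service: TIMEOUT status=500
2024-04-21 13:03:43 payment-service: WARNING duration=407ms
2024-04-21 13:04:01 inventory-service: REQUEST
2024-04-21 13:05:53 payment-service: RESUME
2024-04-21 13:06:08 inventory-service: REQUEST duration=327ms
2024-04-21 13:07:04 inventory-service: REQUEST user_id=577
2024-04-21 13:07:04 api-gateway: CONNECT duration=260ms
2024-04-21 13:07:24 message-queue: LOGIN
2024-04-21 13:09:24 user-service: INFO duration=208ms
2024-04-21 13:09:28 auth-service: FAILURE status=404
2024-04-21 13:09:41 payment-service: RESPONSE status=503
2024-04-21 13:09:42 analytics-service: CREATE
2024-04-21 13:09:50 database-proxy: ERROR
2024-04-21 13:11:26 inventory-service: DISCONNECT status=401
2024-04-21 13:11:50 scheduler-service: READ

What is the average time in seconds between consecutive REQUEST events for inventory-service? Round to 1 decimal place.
106.0

To calculate average interval:

1. Find all REQUEST events for inventory-service in order
2. Calculate time gaps between consecutive events
3. Compute mean of gaps: 424 / 4 = 106.0 seconds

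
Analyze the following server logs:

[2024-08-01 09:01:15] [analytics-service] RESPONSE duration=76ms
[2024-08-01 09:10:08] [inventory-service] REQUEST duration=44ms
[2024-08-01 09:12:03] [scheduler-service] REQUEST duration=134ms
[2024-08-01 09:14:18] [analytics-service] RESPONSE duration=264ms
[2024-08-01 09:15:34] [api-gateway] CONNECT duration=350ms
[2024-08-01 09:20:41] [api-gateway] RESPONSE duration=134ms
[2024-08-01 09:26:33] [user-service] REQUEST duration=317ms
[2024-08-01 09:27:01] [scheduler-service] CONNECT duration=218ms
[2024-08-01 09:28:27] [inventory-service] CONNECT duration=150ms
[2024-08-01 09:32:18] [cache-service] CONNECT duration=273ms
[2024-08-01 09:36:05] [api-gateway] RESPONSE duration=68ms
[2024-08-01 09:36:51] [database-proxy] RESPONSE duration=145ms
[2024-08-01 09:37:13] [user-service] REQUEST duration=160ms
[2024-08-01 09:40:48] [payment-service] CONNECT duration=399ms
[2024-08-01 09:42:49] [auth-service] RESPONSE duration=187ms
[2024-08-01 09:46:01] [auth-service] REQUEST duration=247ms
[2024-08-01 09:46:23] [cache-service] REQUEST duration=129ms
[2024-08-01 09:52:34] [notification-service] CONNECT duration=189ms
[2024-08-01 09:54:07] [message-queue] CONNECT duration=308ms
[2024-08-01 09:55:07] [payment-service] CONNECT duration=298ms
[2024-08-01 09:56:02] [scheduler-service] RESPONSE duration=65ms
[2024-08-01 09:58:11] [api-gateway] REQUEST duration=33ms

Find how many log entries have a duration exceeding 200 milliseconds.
9

To count timeouts:

1. Threshold: 200ms
2. Extract duration from each log entry
3. Count entries where duration > 200
4. Timeout count: 9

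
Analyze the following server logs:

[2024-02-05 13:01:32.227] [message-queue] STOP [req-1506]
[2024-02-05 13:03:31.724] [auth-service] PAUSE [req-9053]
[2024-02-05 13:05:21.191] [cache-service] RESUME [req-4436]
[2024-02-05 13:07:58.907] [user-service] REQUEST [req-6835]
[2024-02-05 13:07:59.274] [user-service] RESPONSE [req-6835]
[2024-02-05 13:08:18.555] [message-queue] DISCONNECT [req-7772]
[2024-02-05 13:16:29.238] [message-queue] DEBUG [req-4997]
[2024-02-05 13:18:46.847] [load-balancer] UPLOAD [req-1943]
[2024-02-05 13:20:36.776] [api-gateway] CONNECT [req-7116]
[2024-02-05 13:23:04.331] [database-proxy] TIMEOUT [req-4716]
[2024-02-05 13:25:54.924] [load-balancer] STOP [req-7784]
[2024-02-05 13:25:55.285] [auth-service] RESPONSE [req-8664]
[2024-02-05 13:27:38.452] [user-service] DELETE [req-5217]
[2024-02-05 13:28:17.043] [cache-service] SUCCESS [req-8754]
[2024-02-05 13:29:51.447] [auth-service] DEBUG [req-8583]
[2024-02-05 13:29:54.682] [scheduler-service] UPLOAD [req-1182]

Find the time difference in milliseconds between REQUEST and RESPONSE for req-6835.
367

To calculate latency:

1. Find REQUEST with id req-6835: 2024-02-05 13:07:58.907
2. Find RESPONSE with id req-6835: 2024-02-05 13:07:59.274
3. Latency: 2024-02-05 13:07:59.274 - 2024-02-05 13:07:58.907 = 367ms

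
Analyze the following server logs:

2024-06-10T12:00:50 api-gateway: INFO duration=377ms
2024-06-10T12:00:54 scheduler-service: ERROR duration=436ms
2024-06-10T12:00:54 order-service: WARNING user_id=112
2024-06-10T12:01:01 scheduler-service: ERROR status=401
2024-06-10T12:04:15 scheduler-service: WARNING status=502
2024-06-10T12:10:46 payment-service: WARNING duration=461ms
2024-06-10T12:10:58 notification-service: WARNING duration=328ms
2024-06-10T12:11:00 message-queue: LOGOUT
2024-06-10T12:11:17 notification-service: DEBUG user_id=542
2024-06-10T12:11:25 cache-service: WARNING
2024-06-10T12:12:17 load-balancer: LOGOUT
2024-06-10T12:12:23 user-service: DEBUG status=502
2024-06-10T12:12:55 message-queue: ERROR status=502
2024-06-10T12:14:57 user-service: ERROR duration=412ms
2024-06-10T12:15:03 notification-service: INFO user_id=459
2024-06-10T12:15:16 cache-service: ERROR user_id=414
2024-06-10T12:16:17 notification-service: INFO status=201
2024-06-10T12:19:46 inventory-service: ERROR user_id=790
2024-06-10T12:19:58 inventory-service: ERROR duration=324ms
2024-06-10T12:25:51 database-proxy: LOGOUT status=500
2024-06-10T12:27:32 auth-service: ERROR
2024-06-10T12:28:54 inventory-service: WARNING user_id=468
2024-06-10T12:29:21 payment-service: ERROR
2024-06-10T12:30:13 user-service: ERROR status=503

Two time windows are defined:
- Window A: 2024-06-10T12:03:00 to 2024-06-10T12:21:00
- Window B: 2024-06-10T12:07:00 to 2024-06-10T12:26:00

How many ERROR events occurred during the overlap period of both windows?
5

To find overlap events:

1. Window A: 2024-06-10T12:03:00 to 2024-06-10T12:21:00
2. Window B: 2024-06-10T12:07:00 to 2024-06-10T12:26:00
3. Overlap period: 2024-06-10T12:07:00 to 2024-06-10T12:21:00
4. Count ERROR events in overlap: 5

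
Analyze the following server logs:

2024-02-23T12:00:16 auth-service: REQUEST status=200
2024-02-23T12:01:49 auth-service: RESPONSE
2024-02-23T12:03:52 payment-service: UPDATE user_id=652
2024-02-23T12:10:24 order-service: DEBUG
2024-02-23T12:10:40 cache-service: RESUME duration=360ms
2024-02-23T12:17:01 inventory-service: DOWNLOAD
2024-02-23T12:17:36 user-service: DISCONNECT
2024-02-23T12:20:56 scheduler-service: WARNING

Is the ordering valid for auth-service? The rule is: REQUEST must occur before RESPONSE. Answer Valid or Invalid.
Valid

To validate ordering:

1. Required order: REQUEST → RESPONSE
2. Rule: REQUEST must occur before RESPONSE
3. Check actual order of events for auth-service
4. Result: Valid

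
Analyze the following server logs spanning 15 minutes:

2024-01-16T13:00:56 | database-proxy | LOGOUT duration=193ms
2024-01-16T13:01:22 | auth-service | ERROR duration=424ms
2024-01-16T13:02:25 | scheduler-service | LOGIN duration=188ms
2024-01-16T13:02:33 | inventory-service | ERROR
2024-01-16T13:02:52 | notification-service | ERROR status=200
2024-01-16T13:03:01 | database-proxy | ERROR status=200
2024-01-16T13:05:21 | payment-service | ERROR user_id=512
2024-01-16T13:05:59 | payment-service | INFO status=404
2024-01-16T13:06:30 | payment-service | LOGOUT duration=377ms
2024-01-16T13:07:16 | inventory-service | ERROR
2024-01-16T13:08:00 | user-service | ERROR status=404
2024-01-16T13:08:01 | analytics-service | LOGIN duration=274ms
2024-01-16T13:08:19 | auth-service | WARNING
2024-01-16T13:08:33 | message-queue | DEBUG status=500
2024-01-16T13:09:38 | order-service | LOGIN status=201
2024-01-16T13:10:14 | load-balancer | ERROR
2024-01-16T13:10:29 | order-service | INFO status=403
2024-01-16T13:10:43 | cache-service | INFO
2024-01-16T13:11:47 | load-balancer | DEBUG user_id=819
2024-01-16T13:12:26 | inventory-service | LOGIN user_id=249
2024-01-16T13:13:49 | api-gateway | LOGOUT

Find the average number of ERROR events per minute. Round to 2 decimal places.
0.53

To calculate the rate:

1. Count total ERROR events: 8
2. Total time period: 15 minutes
3. Rate = 8 / 15 = 0.53 events per minute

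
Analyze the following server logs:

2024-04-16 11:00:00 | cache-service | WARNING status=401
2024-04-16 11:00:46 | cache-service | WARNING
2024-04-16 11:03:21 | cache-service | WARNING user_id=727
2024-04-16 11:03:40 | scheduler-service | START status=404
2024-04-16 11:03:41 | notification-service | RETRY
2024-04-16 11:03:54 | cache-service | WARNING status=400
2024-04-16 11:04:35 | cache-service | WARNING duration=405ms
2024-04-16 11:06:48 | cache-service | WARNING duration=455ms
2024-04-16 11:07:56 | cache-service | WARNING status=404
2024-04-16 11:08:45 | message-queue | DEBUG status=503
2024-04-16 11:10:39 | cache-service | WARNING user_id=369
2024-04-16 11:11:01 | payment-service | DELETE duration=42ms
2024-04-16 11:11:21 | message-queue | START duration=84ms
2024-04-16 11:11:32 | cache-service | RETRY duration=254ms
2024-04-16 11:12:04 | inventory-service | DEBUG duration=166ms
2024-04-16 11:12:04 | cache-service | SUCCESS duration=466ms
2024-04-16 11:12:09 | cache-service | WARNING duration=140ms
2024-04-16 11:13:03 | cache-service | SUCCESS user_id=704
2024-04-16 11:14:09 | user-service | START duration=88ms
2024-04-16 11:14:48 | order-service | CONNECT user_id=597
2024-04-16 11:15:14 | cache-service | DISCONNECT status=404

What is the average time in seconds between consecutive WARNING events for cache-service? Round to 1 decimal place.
91.1

To calculate average interval:

1. Find all WARNING events for cache-service in order
2. Calculate time gaps between consecutive events
3. Compute mean of gaps: 729 / 8 = 91.1 seconds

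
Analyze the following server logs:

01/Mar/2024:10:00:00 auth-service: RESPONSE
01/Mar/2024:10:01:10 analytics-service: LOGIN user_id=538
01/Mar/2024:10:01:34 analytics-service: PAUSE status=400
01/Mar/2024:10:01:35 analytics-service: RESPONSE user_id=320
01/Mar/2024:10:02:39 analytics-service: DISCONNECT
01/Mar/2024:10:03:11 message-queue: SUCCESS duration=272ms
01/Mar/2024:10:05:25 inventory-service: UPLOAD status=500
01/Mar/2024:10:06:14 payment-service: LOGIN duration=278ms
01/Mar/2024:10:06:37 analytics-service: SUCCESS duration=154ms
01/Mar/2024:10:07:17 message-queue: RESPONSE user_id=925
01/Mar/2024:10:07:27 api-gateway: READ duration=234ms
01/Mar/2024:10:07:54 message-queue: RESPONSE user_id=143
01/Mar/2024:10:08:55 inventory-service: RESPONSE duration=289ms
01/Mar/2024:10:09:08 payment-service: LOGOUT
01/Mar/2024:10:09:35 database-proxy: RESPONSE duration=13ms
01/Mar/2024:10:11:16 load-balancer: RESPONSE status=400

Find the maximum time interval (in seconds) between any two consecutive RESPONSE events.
342

To find the longest gap:

1. Extract all RESPONSE events in chronological order
2. Calculate time differences between consecutive events
3. Find the maximum difference
4. Longest gap: 342 seconds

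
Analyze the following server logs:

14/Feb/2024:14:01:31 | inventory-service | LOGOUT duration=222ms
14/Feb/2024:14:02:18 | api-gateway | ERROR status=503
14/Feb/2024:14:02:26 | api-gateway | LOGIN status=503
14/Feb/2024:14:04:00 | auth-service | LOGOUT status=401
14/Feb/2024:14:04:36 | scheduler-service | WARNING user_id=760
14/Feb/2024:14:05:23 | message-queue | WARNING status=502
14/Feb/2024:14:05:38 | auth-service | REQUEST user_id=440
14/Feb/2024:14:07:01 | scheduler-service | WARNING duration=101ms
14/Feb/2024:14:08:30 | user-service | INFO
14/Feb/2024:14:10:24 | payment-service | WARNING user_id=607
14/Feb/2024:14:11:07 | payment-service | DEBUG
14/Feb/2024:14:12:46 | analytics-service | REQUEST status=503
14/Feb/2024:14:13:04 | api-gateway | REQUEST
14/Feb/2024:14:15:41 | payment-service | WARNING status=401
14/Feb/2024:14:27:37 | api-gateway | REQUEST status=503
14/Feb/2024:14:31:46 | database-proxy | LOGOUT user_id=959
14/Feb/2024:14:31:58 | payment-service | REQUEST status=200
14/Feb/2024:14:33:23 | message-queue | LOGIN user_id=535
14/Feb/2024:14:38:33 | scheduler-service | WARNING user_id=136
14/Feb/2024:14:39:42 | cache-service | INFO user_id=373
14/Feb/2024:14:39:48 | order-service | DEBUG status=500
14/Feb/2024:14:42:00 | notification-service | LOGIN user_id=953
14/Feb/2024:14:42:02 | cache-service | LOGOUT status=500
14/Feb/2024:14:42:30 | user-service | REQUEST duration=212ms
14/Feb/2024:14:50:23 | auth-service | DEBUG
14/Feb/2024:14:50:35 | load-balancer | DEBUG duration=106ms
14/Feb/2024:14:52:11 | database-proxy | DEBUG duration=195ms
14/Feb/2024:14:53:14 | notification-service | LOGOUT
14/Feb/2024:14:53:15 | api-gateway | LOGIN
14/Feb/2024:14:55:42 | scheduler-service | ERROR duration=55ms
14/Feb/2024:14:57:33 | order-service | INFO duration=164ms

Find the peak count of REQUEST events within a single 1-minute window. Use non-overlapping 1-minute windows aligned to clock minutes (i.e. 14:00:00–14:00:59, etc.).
1

To find the burst window:

1. Divide the log period into non-overlapping 1-minute windows starting at 14:00
2. Count REQUEST events in each window
3. Find the window with maximum count
4. Maximum events in a window: 1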